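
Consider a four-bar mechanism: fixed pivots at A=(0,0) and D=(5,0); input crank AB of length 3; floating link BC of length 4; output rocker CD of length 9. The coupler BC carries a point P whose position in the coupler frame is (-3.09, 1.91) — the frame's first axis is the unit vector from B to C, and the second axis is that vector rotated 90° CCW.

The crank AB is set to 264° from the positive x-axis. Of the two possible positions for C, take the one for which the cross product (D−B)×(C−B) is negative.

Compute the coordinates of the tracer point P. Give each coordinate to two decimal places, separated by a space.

1.89 -0.09

A=(0,0), D=(5.00,0)
B = A + 3.00·(cos264°, sin264°) = (-0.3136, -2.9836)
|BD| = 6.0939
circle(B,4.00) ∩ circle(D,9.00): a=-2.2862, h=3.2823
  candidates: C₊=(-3.9140,-1.2409) cross=20.002; C₋=(-0.7001,-6.9649) cross=-20.002
  mode - wants cross < 0 → take C=(-0.7001,-6.9649) (cross=-20.002)
ex = (C−B)/|BC| = (-0.0966,-0.9953); ey = (0.9953,-0.0966)
P = B + -3.09·ex + 1.91·ey = (1.8860,-0.0926)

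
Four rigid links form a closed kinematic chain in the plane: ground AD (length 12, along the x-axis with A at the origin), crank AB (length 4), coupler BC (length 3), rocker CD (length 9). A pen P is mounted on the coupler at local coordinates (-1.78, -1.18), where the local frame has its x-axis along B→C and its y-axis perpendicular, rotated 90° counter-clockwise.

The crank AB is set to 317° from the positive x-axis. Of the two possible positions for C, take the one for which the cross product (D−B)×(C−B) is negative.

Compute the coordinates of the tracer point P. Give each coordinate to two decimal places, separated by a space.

A=(0,0), D=(12.00,0)
B = A + 4.00·(cos317°, sin317°) = (2.9254, -2.7280)
|BD| = 9.4758
circle(B,3.00) ∩ circle(D,9.00): a=0.9387, h=2.8494
  candidates: C₊=(3.0041,0.2710) cross=27.000; C₋=(4.6447,-5.1865) cross=-27.000
  mode - wants cross < 0 → take C=(4.6447,-5.1865) (cross=-27.000)
ex = (C−B)/|BC| = (0.5731,-0.8195); ey = (0.8195,0.5731)
P = B + -1.78·ex + -1.18·ey = (0.9383,-1.9455)

0.94 -1.95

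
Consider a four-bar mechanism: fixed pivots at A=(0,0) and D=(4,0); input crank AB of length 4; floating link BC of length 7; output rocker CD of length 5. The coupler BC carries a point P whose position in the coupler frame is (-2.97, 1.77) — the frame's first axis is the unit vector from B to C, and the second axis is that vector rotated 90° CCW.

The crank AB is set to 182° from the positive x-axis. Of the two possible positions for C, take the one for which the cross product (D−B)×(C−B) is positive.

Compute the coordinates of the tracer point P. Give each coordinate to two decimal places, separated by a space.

A=(0,0), D=(4.00,0)
B = A + 4.00·(cos182°, sin182°) = (-3.9976, -0.1396)
|BD| = 7.9988
circle(B,7.00) ∩ circle(D,5.00): a=5.4996, h=4.3306
  candidates: C₊=(1.4256,4.2863) cross=34.640; C₋=(1.5768,-4.3736) cross=-34.640
  mode + wants cross > 0 → take C=(1.4256,4.2863) (cross=34.640)
ex = (C−B)/|BC| = (0.7747,0.6323); ey = (-0.6323,0.7747)
P = B + -2.97·ex + 1.77·ey = (-7.4177,-0.6462)

-7.42 -0.65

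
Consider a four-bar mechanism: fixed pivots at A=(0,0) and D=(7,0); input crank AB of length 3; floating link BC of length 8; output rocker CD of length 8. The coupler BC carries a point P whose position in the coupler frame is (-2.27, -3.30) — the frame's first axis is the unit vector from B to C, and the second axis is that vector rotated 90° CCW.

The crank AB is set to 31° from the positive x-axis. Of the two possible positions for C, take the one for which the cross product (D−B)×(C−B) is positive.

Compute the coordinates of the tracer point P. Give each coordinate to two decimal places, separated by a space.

3.89 -2.24

A=(0,0), D=(7.00,0)
B = A + 3.00·(cos31°, sin31°) = (2.5715, 1.5451)
|BD| = 4.6903
circle(B,8.00) ∩ circle(D,8.00): a=2.3452, h=7.6485
  candidates: C₊=(7.3054,7.9942) cross=35.874; C₋=(2.2661,-6.4491) cross=-35.874
  mode + wants cross > 0 → take C=(7.3054,7.9942) (cross=35.874)
ex = (C−B)/|BC| = (0.5917,0.8061); ey = (-0.8061,0.5917)
P = B + -2.27·ex + -3.30·ey = (3.8885,-2.2375)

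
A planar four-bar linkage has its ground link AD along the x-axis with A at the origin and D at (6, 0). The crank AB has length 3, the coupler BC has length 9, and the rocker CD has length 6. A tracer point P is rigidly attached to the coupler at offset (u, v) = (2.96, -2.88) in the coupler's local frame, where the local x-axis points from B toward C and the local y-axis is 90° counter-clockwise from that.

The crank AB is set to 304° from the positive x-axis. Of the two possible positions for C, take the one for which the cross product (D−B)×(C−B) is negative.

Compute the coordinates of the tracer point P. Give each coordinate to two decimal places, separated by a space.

4.15 -5.79

A=(0,0), D=(6.00,0)
B = A + 3.00·(cos304°, sin304°) = (1.6776, -2.4871)
|BD| = 4.9869
circle(B,9.00) ∩ circle(D,6.00): a=7.0053, h=5.6503
  candidates: C₊=(4.9315,5.9041) cross=28.178; C₋=(10.5674,-3.8908) cross=-28.178
  mode - wants cross < 0 → take C=(10.5674,-3.8908) (cross=-28.178)
ex = (C−B)/|BC| = (0.9878,-0.1560); ey = (0.1560,0.9878)
P = B + 2.96·ex + -2.88·ey = (4.1522,-5.7935)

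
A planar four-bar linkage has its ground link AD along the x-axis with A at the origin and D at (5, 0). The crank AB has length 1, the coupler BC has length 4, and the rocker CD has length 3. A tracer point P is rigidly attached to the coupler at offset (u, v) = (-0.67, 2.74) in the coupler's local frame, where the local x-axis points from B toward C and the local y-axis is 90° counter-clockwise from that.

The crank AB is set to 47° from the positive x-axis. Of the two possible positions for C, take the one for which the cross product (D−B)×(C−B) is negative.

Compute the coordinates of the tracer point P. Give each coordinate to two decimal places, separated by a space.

2.40 2.97

A=(0,0), D=(5.00,0)
B = A + 1.00·(cos47°, sin47°) = (0.6820, 0.7314)
|BD| = 4.3795
circle(B,4.00) ∩ circle(D,3.00): a=2.9889, h=2.6583
  candidates: C₊=(4.0729,2.8531) cross=11.642; C₋=(3.1850,-2.3887) cross=-11.642
  mode - wants cross < 0 → take C=(3.1850,-2.3887) (cross=-11.642)
ex = (C−B)/|BC| = (0.6258,-0.7800); ey = (0.7800,0.6258)
P = B + -0.67·ex + 2.74·ey = (2.4000,2.9685)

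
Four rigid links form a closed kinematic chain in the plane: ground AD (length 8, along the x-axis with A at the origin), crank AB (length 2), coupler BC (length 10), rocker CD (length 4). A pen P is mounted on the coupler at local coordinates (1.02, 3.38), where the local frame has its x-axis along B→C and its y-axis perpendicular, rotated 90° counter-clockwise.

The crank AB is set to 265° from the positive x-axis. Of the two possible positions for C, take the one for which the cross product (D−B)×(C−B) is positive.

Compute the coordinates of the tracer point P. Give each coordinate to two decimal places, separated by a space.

A=(0,0), D=(8.00,0)
B = A + 2.00·(cos265°, sin265°) = (-0.1743, -1.9924)
|BD| = 8.4136
circle(B,10.00) ∩ circle(D,4.00): a=9.1987, h=3.9222
  candidates: C₊=(7.8340,3.9966) cross=33.000; C₋=(9.6916,-3.6247) cross=-33.000
  mode + wants cross > 0 → take C=(7.8340,3.9966) (cross=33.000)
ex = (C−B)/|BC| = (0.8008,0.5989); ey = (-0.5989,0.8008)
P = B + 1.02·ex + 3.38·ey = (-1.3817,1.3253)

-1.38 1.33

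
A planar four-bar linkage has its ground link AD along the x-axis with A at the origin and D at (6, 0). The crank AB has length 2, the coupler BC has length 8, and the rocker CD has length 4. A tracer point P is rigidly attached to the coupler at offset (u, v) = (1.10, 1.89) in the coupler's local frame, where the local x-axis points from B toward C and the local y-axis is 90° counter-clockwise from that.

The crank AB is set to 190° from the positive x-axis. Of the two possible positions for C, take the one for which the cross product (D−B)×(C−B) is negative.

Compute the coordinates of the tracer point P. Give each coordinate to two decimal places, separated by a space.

-0.14 0.85

A=(0,0), D=(6.00,0)
B = A + 2.00·(cos190°, sin190°) = (-1.9696, -0.3473)
|BD| = 7.9772
circle(B,8.00) ∩ circle(D,4.00): a=6.9972, h=3.8781
  candidates: C₊=(4.8521,3.8317) cross=30.936; C₋=(5.1898,-3.9171) cross=-30.936
  mode - wants cross < 0 → take C=(5.1898,-3.9171) (cross=-30.936)
ex = (C−B)/|BC| = (0.8949,-0.4462); ey = (0.4462,0.8949)
P = B + 1.10·ex + 1.89·ey = (-0.1418,0.8533)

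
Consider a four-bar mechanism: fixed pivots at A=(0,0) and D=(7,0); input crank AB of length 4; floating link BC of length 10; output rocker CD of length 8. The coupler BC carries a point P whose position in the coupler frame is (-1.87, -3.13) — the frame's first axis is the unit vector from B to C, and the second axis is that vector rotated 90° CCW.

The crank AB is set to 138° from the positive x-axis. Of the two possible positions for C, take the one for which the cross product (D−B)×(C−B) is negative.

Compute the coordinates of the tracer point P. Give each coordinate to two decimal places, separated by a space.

-6.62 2.82

A=(0,0), D=(7.00,0)
B = A + 4.00·(cos138°, sin138°) = (-2.9726, 2.6765)
|BD| = 10.3255
circle(B,10.00) ∩ circle(D,8.00): a=6.9060, h=7.2324
  candidates: C₊=(5.5721,7.8715) cross=74.678; C₋=(1.8226,-6.0988) cross=-74.678
  mode - wants cross < 0 → take C=(1.8226,-6.0988) (cross=-74.678)
ex = (C−B)/|BC| = (0.4795,-0.8775); ey = (0.8775,0.4795)
P = B + -1.87·ex + -3.13·ey = (-6.6160,2.8166)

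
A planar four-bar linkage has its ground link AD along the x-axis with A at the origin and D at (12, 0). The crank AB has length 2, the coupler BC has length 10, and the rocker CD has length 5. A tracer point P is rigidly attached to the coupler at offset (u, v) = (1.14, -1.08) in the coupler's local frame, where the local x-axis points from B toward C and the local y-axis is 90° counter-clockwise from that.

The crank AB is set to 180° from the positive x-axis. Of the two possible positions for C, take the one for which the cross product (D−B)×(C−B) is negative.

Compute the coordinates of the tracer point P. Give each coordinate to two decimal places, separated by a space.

-1.17 -1.33

A=(0,0), D=(12.00,0)
B = A + 2.00·(cos180°, sin180°) = (-2.0000, 0.0000)
|BD| = 14.0000
circle(B,10.00) ∩ circle(D,5.00): a=9.6786, h=2.5150
  candidates: C₊=(7.6786,2.5150) cross=35.210; C₋=(7.6786,-2.5150) cross=-35.210
  mode - wants cross < 0 → take C=(7.6786,-2.5150) (cross=-35.210)
ex = (C−B)/|BC| = (0.9679,-0.2515); ey = (0.2515,0.9679)
P = B + 1.14·ex + -1.08·ey = (-1.1683,-1.3320)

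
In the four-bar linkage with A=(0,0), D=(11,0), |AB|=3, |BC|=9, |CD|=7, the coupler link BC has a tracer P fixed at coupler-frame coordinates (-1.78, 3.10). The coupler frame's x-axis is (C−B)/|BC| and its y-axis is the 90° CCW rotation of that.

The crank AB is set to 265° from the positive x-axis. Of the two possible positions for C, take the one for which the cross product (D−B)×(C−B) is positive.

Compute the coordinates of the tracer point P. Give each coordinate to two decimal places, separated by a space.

-3.80 -2.47

A=(0,0), D=(11.00,0)
B = A + 3.00·(cos265°, sin265°) = (-0.2615, -2.9886)
|BD| = 11.6513
circle(B,9.00) ∩ circle(D,7.00): a=7.1989, h=5.4015
  candidates: C₊=(5.3111,4.0787) cross=62.934; C₋=(8.0821,-6.3628) cross=-62.934
  mode + wants cross > 0 → take C=(5.3111,4.0787) (cross=62.934)
ex = (C−B)/|BC| = (0.6192,0.7853); ey = (-0.7853,0.6192)
P = B + -1.78·ex + 3.10·ey = (-3.7979,-2.4669)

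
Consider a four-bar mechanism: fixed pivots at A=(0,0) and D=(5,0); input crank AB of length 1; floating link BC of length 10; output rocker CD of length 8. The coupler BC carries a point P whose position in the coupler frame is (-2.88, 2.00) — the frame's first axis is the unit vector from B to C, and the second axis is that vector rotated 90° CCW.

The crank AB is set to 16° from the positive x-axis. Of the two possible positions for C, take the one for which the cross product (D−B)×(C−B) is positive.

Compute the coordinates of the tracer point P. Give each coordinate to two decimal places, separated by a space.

-2.48 -0.39

A=(0,0), D=(5.00,0)
B = A + 1.00·(cos16°, sin16°) = (0.9613, 0.2756)
|BD| = 4.0481
circle(B,10.00) ∩ circle(D,8.00): a=6.4706, h=7.6244
  candidates: C₊=(7.9360,7.4418) cross=30.865; C₋=(6.8977,-7.7717) cross=-30.865
  mode + wants cross > 0 → take C=(7.9360,7.4418) (cross=30.865)
ex = (C−B)/|BC| = (0.6975,0.7166); ey = (-0.7166,0.6975)
P = B + -2.88·ex + 2.00·ey = (-2.4807,-0.3933)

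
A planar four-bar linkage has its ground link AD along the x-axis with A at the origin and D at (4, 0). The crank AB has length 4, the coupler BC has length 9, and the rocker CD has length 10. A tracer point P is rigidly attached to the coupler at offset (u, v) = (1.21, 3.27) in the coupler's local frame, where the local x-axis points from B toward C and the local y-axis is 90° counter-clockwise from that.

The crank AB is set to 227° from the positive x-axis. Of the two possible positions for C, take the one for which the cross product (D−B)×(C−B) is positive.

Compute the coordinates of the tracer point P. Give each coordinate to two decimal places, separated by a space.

-6.14 -2.19

A=(0,0), D=(4.00,0)
B = A + 4.00·(cos227°, sin227°) = (-2.7280, -2.9254)
|BD| = 7.3365
circle(B,9.00) ∩ circle(D,10.00): a=2.3733, h=8.6814
  candidates: C₊=(-4.0132,5.9823) cross=63.691; C₋=(2.9102,-9.9404) cross=-63.691
  mode + wants cross > 0 → take C=(-4.0132,5.9823) (cross=63.691)
ex = (C−B)/|BC| = (-0.1428,0.9898); ey = (-0.9898,-0.1428)
P = B + 1.21·ex + 3.27·ey = (-6.1373,-2.1948)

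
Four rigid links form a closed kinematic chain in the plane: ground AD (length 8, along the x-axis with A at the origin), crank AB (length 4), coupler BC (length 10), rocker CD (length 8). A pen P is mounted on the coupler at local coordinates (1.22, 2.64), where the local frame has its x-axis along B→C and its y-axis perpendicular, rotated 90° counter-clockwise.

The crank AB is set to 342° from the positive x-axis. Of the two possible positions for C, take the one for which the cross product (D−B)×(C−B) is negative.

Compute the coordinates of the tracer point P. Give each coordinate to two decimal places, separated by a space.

A=(0,0), D=(8.00,0)
B = A + 4.00·(cos342°, sin342°) = (3.8042, -1.2361)
|BD| = 4.3741
circle(B,10.00) ∩ circle(D,8.00): a=6.3022, h=7.7642
  candidates: C₊=(7.6555,7.9926) cross=33.961; C₋=(12.0436,-6.9028) cross=-33.961
  mode - wants cross < 0 → take C=(12.0436,-6.9028) (cross=-33.961)
ex = (C−B)/|BC| = (0.8239,-0.5667); ey = (0.5667,0.8239)
P = B + 1.22·ex + 2.64·ey = (6.3055,0.2478)

6.31 0.25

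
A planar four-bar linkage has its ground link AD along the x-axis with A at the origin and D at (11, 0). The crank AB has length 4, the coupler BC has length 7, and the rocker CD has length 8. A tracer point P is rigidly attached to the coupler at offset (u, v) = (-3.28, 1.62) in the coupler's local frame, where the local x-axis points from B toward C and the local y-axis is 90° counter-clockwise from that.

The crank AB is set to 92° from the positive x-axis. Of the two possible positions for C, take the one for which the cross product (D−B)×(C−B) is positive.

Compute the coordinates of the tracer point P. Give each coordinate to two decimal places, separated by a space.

A=(0,0), D=(11.00,0)
B = A + 4.00·(cos92°, sin92°) = (-0.1396, 3.9976)
|BD| = 11.8352
circle(B,7.00) ∩ circle(D,8.00): a=5.2839, h=4.5914
  candidates: C₊=(6.3846,6.5344) cross=54.340; C₋=(3.2829,-2.1087) cross=-54.340
  mode + wants cross > 0 → take C=(6.3846,6.5344) (cross=54.340)
ex = (C−B)/|BC| = (0.9320,0.3624); ey = (-0.3624,0.9320)
P = B + -3.28·ex + 1.62·ey = (-3.7837,4.3188)

-3.78 4.32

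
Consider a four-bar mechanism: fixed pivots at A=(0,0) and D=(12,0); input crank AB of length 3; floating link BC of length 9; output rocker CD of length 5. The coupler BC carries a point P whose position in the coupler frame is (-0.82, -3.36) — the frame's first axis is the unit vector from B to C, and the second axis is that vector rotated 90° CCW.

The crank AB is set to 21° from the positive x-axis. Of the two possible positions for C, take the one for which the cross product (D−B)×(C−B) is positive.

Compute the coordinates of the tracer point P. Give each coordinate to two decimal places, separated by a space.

3.48 -2.32

A=(0,0), D=(12.00,0)
B = A + 3.00·(cos21°, sin21°) = (2.8007, 1.0751)
|BD| = 9.2619
circle(B,9.00) ∩ circle(D,5.00): a=7.6541, h=4.7345
  candidates: C₊=(10.9527,4.8891) cross=43.850; C₋=(9.8535,-4.5158) cross=-43.850
  mode + wants cross > 0 → take C=(10.9527,4.8891) (cross=43.850)
ex = (C−B)/|BC| = (0.9058,0.4238); ey = (-0.4238,0.9058)
P = B + -0.82·ex + -3.36·ey = (3.4819,-2.3158)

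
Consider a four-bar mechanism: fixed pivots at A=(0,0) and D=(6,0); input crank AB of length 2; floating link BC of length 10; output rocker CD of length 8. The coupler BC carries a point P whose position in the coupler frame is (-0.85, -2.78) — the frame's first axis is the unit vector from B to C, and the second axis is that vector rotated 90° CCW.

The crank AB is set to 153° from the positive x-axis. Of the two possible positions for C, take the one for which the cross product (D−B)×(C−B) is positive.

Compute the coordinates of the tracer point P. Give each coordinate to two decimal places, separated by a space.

A=(0,0), D=(6.00,0)
B = A + 2.00·(cos153°, sin153°) = (-1.7820, 0.9080)
|BD| = 7.8348
circle(B,10.00) ∩ circle(D,8.00): a=6.2148, h=7.8343
  candidates: C₊=(5.2989,7.9692) cross=61.380; C₋=(3.4830,-7.5937) cross=-61.380
  mode + wants cross > 0 → take C=(5.2989,7.9692) (cross=61.380)
ex = (C−B)/|BC| = (0.7081,0.7061); ey = (-0.7061,0.7081)
P = B + -0.85·ex + -2.78·ey = (-0.4209,-1.6607)

-0.42 -1.66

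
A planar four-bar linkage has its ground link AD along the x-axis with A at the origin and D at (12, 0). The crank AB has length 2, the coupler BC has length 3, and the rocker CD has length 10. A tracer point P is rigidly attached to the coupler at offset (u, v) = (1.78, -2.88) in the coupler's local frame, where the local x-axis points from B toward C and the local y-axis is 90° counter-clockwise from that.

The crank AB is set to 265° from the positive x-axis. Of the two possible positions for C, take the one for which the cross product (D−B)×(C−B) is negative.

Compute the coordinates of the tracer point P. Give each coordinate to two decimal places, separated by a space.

0.22 -5.35

A=(0,0), D=(12.00,0)
B = A + 2.00·(cos265°, sin265°) = (-0.1743, -1.9924)
|BD| = 12.3363
circle(B,3.00) ∩ circle(D,10.00): a=2.4798, h=1.6883
  candidates: C₊=(2.0003,0.0743) cross=20.828; C₋=(2.5456,-3.2581) cross=-20.828
  mode - wants cross < 0 → take C=(2.5456,-3.2581) (cross=-20.828)
ex = (C−B)/|BC| = (0.9066,-0.4219); ey = (0.4219,0.9066)
P = B + 1.78·ex + -2.88·ey = (0.2245,-5.3545)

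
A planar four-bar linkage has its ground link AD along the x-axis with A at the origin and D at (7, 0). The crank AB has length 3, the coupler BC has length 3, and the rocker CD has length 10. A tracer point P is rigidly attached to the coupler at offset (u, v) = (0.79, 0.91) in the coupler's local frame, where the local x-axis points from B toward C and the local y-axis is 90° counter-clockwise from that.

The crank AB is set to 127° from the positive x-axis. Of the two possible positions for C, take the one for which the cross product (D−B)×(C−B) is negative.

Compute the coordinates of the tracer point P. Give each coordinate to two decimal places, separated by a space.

-1.28 1.31

A=(0,0), D=(7.00,0)
B = A + 3.00·(cos127°, sin127°) = (-1.8054, 2.3959)
|BD| = 9.1256
circle(B,3.00) ∩ circle(D,10.00): a=-0.4232, h=2.9700
  candidates: C₊=(-1.4340,5.3728) cross=27.103; C₋=(-2.9936,-0.3588) cross=-27.103
  mode - wants cross < 0 → take C=(-2.9936,-0.3588) (cross=-27.103)
ex = (C−B)/|BC| = (-0.3960,-0.9182); ey = (0.9182,-0.3960)
P = B + 0.79·ex + 0.91·ey = (-1.2827,1.3101)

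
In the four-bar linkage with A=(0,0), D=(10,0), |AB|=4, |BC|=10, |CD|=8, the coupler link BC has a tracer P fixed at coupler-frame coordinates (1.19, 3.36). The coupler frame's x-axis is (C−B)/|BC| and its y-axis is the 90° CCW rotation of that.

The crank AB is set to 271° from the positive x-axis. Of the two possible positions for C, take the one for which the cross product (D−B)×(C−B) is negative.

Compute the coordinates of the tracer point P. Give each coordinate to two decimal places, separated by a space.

A=(0,0), D=(10.00,0)
B = A + 4.00·(cos271°, sin271°) = (0.0698, -3.9994)
|BD| = 10.7053
circle(B,10.00) ∩ circle(D,8.00): a=7.0341, h=7.1079
  candidates: C₊=(3.9391,5.2217) cross=76.092; C₋=(9.2500,-7.9648) cross=-76.092
  mode - wants cross < 0 → take C=(9.2500,-7.9648) (cross=-76.092)
ex = (C−B)/|BC| = (0.9180,-0.3965); ey = (0.3965,0.9180)
P = B + 1.19·ex + 3.36·ey = (2.4946,-1.3867)

2.49 -1.39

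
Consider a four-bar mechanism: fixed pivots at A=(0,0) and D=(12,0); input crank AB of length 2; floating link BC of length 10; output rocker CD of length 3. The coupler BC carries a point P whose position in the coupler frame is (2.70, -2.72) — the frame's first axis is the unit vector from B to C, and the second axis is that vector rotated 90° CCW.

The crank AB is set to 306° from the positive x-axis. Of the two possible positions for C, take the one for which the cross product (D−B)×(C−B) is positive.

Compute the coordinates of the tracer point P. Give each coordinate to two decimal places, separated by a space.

4.75 -3.00

A=(0,0), D=(12.00,0)
B = A + 2.00·(cos306°, sin306°) = (1.1756, -1.6180)
|BD| = 10.9447
circle(B,10.00) ∩ circle(D,3.00): a=9.6296, h=2.6964
  candidates: C₊=(10.3007,2.4724) cross=29.511; C₋=(11.0980,-2.8612) cross=-29.511
  mode + wants cross > 0 → take C=(10.3007,2.4724) (cross=29.511)
ex = (C−B)/|BC| = (0.9125,0.4090); ey = (-0.4090,0.9125)
P = B + 2.70·ex + -2.72·ey = (4.7520,-2.9957)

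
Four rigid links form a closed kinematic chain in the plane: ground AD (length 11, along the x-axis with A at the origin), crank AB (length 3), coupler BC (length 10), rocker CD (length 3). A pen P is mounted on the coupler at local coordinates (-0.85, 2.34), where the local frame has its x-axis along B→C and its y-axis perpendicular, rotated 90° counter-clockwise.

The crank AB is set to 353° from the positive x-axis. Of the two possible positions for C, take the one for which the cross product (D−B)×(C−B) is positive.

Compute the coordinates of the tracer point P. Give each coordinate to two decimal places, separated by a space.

A=(0,0), D=(11.00,0)
B = A + 3.00·(cos353°, sin353°) = (2.9776, -0.3656)
|BD| = 8.0307
circle(B,10.00) ∩ circle(D,3.00): a=9.6811, h=2.5052
  candidates: C₊=(12.5347,2.5778) cross=20.119; C₋=(12.7628,-2.4275) cross=-20.119
  mode + wants cross > 0 → take C=(12.5347,2.5778) (cross=20.119)
ex = (C−B)/|BC| = (0.9557,0.2943); ey = (-0.2943,0.9557)
P = B + -0.85·ex + 2.34·ey = (1.4765,1.6205)

1.48 1.62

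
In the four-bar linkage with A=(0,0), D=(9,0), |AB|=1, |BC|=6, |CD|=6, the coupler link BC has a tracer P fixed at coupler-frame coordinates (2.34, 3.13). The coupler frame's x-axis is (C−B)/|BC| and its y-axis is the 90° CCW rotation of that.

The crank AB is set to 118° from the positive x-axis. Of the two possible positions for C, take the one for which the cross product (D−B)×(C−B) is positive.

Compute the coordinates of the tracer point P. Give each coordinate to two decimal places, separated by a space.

-0.16 4.78

A=(0,0), D=(9.00,0)
B = A + 1.00·(cos118°, sin118°) = (-0.4695, 0.8829)
|BD| = 9.5105
circle(B,6.00) ∩ circle(D,6.00): a=4.7553, h=3.6589
  candidates: C₊=(4.6049,4.0845) cross=34.798; C₋=(3.9256,-3.2016) cross=-34.798
  mode + wants cross > 0 → take C=(4.6049,4.0845) (cross=34.798)
ex = (C−B)/|BC| = (0.8457,0.5336); ey = (-0.5336,0.8457)
P = B + 2.34·ex + 3.13·ey = (-0.1606,4.7787)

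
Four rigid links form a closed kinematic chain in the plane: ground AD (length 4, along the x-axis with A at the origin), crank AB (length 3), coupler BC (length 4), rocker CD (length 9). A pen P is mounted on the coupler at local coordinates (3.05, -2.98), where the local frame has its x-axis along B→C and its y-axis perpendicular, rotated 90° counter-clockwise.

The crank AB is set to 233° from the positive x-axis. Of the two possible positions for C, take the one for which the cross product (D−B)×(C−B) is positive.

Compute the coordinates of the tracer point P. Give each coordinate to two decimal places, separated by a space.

-2.45 1.82

A=(0,0), D=(4.00,0)
B = A + 3.00·(cos233°, sin233°) = (-1.8054, -2.3959)
|BD| = 6.2804
circle(B,4.00) ∩ circle(D,9.00): a=-2.0346, h=3.4439
  candidates: C₊=(-5.0000,0.0113) cross=21.629; C₋=(-2.3724,-6.3555) cross=-21.629
  mode + wants cross > 0 → take C=(-5.0000,0.0113) (cross=21.629)
ex = (C−B)/|BC| = (-0.7986,0.6018); ey = (-0.6018,-0.7986)
P = B + 3.05·ex + -2.98·ey = (-2.4479,1.8196)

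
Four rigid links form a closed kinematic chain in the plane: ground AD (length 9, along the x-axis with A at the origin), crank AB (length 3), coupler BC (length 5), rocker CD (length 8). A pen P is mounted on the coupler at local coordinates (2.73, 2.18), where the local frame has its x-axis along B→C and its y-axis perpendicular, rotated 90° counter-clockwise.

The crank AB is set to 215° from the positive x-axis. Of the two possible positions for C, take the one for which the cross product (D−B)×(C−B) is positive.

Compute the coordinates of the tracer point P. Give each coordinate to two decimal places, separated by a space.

A=(0,0), D=(9.00,0)
B = A + 3.00·(cos215°, sin215°) = (-2.4575, -1.7207)
|BD| = 11.5859
circle(B,5.00) ∩ circle(D,8.00): a=4.1099, h=2.8476
  candidates: C₊=(1.1839,1.7057) cross=32.992; C₋=(2.0298,-3.9263) cross=-32.992
  mode + wants cross > 0 → take C=(1.1839,1.7057) (cross=32.992)
ex = (C−B)/|BC| = (0.7283,0.6853); ey = (-0.6853,0.7283)
P = B + 2.73·ex + 2.18·ey = (-1.9632,1.7377)

-1.96 1.74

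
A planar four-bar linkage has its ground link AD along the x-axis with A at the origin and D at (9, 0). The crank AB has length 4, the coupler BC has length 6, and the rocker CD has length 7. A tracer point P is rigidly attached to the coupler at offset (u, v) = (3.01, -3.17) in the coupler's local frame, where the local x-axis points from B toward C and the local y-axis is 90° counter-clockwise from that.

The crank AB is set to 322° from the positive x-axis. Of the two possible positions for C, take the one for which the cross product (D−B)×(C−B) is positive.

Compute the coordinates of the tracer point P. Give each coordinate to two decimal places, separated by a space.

A=(0,0), D=(9.00,0)
B = A + 4.00·(cos322°, sin322°) = (3.1520, -2.4626)
|BD| = 6.3453
circle(B,6.00) ∩ circle(D,7.00): a=2.1483, h=5.6022
  candidates: C₊=(2.9577,3.5342) cross=35.548; C₋=(7.3062,-6.7920) cross=-35.548
  mode + wants cross > 0 → take C=(2.9577,3.5342) (cross=35.548)
ex = (C−B)/|BC| = (-0.0324,0.9995); ey = (-0.9995,-0.0324)
P = B + 3.01·ex + -3.17·ey = (6.2229,0.6485)

6.22 0.65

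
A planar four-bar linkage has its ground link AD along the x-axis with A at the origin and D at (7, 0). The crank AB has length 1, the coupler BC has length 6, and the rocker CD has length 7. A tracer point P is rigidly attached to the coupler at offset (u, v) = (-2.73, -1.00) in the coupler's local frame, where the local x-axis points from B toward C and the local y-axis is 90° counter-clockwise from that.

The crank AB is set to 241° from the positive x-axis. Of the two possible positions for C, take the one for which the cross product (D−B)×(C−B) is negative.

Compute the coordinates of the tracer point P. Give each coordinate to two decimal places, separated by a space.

-2.89 0.76

A=(0,0), D=(7.00,0)
B = A + 1.00·(cos241°, sin241°) = (-0.4848, -0.8746)
|BD| = 7.5357
circle(B,6.00) ∩ circle(D,7.00): a=2.9053, h=5.2497
  candidates: C₊=(1.7916,4.6768) cross=39.560; C₋=(3.0102,-5.7516) cross=-39.560
  mode - wants cross < 0 → take C=(3.0102,-5.7516) (cross=-39.560)
ex = (C−B)/|BC| = (0.5825,-0.8128); ey = (0.8128,0.5825)
P = B + -2.73·ex + -1.00·ey = (-2.8879,0.7619)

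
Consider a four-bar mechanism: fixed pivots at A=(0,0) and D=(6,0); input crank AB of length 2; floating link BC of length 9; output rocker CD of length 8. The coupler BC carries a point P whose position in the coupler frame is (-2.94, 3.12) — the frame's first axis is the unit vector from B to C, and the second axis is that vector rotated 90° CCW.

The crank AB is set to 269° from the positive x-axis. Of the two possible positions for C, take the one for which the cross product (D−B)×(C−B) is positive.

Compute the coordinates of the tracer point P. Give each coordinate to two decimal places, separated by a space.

A=(0,0), D=(6.00,0)
B = A + 2.00·(cos269°, sin269°) = (-0.0349, -1.9997)
|BD| = 6.3576
circle(B,9.00) ∩ circle(D,8.00): a=4.5158, h=7.7851
  candidates: C₊=(1.8030,6.8107) cross=49.494; C₋=(6.7004,-7.9693) cross=-49.494
  mode + wants cross > 0 → take C=(1.8030,6.8107) (cross=49.494)
ex = (C−B)/|BC| = (0.2042,0.9789); ey = (-0.9789,0.2042)
P = B + -2.94·ex + 3.12·ey = (-3.6895,-4.2406)

-3.69 -4.24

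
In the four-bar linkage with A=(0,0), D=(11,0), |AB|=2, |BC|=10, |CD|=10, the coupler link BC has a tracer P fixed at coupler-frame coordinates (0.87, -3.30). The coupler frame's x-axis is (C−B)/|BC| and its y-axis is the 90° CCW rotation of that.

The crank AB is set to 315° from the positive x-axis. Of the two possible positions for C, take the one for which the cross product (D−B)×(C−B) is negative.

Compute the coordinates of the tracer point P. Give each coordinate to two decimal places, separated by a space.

-0.68 -4.11

A=(0,0), D=(11.00,0)
B = A + 2.00·(cos315°, sin315°) = (1.4142, -1.4142)
|BD| = 9.6895
circle(B,10.00) ∩ circle(D,10.00): a=4.8448, h=8.7480
  candidates: C₊=(4.9303,7.9473) cross=84.765; C₋=(7.4839,-9.3615) cross=-84.765
  mode - wants cross < 0 → take C=(7.4839,-9.3615) (cross=-84.765)
ex = (C−B)/|BC| = (0.6070,-0.7947); ey = (0.7947,0.6070)
P = B + 0.87·ex + -3.30·ey = (-0.6803,-4.1086)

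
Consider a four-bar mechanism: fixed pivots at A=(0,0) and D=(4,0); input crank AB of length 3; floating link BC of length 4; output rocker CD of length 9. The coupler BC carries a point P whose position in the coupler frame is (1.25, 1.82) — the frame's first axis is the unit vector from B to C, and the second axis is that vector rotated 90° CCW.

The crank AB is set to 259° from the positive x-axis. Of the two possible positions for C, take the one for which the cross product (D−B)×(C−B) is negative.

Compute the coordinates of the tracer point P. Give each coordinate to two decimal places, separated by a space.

0.66 -4.78

A=(0,0), D=(4.00,0)
B = A + 3.00·(cos259°, sin259°) = (-0.5724, -2.9449)
|BD| = 5.4387
circle(B,4.00) ∩ circle(D,9.00): a=-3.2563, h=2.3230
  candidates: C₊=(-4.5679,-2.7551) cross=12.634; C₋=(-2.0523,-6.6611) cross=-12.634
  mode - wants cross < 0 → take C=(-2.0523,-6.6611) (cross=-12.634)
ex = (C−B)/|BC| = (-0.3700,-0.9290); ey = (0.9290,-0.3700)
P = B + 1.25·ex + 1.82·ey = (0.6560,-4.7795)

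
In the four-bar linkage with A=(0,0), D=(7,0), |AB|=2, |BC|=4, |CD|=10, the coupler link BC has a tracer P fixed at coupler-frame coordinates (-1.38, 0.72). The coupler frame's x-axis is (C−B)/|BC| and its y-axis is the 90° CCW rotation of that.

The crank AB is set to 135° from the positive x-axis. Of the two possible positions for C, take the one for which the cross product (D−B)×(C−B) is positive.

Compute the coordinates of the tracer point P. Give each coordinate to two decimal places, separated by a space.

A=(0,0), D=(7.00,0)
B = A + 2.00·(cos135°, sin135°) = (-1.4142, 1.4142)
|BD| = 8.5322
circle(B,4.00) ∩ circle(D,10.00): a=-0.6564, h=3.9458
  candidates: C₊=(-1.4075,5.4142) cross=33.666; C₋=(-2.7155,-2.3682) cross=-33.666
  mode + wants cross > 0 → take C=(-1.4075,5.4142) (cross=33.666)
ex = (C−B)/|BC| = (0.0017,1.0000); ey = (-1.0000,0.0017)
P = B + -1.38·ex + 0.72·ey = (-2.1365,0.0354)

-2.14 0.04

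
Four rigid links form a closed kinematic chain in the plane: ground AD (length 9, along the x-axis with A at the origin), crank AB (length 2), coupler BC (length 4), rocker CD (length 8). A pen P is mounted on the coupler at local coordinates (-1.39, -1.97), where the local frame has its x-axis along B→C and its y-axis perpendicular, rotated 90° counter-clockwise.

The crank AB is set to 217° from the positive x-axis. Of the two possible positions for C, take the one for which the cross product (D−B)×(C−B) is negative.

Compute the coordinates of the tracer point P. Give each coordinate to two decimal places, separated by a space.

-3.84 -2.09

A=(0,0), D=(9.00,0)
B = A + 2.00·(cos217°, sin217°) = (-1.5973, -1.2036)
|BD| = 10.6654
circle(B,4.00) ∩ circle(D,8.00): a=3.0824, h=2.5492
  candidates: C₊=(1.1778,1.6772) cross=27.189; C₋=(1.7532,-3.3887) cross=-27.189
  mode - wants cross < 0 → take C=(1.7532,-3.3887) (cross=-27.189)
ex = (C−B)/|BC| = (0.8376,-0.5463); ey = (0.5463,0.8376)
P = B + -1.39·ex + -1.97·ey = (-3.8377,-2.0944)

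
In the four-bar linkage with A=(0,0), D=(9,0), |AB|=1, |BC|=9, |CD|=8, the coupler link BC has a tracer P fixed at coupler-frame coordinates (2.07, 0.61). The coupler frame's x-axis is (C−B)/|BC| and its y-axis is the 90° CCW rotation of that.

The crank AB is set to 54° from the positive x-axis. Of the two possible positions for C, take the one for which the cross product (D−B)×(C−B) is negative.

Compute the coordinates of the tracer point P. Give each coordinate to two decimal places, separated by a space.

A=(0,0), D=(9.00,0)
B = A + 1.00·(cos54°, sin54°) = (0.5878, 0.8090)
|BD| = 8.4510
circle(B,9.00) ∩ circle(D,8.00): a=5.2313, h=7.3235
  candidates: C₊=(6.4961,7.5981) cross=61.891; C₋=(5.0940,-6.9816) cross=-61.891
  mode - wants cross < 0 → take C=(5.0940,-6.9816) (cross=-61.891)
ex = (C−B)/|BC| = (0.5007,-0.8656); ey = (0.8656,0.5007)
P = B + 2.07·ex + 0.61·ey = (2.1522,-0.6774)

2.15 -0.68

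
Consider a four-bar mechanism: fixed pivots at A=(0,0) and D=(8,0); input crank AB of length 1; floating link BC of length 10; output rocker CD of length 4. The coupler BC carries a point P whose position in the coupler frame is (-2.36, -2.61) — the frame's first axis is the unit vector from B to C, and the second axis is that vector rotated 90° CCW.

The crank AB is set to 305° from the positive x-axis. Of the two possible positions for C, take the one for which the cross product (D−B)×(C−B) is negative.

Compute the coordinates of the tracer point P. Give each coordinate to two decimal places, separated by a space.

-2.36 -2.76

A=(0,0), D=(8.00,0)
B = A + 1.00·(cos305°, sin305°) = (0.5736, -0.8192)
|BD| = 7.4715
circle(B,10.00) ∩ circle(D,4.00): a=9.3571, h=3.5276
  candidates: C₊=(9.4875,3.7131) cross=26.357; C₋=(10.2611,-3.2996) cross=-26.357
  mode - wants cross < 0 → take C=(10.2611,-3.2996) (cross=-26.357)
ex = (C−B)/|BC| = (0.9687,-0.2480); ey = (0.2480,0.9687)
P = B + -2.36·ex + -2.61·ey = (-2.3601,-2.7622)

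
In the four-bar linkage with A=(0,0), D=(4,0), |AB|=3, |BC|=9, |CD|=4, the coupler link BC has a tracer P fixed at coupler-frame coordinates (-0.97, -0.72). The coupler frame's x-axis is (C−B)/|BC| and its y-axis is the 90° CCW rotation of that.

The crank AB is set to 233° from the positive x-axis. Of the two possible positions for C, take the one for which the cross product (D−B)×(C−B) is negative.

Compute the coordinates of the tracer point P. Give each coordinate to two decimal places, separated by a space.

-2.78 -3.11

A=(0,0), D=(4.00,0)
B = A + 3.00·(cos233°, sin233°) = (-1.8054, -2.3959)
|BD| = 6.2804
circle(B,9.00) ∩ circle(D,4.00): a=8.3150, h=3.4439
  candidates: C₊=(4.5669,3.9596) cross=21.629; C₋=(7.1945,-2.4073) cross=-21.629
  mode - wants cross < 0 → take C=(7.1945,-2.4073) (cross=-21.629)
ex = (C−B)/|BC| = (1.0000,-0.0013); ey = (0.0013,1.0000)
P = B + -0.97·ex + -0.72·ey = (-2.7764,-3.1147)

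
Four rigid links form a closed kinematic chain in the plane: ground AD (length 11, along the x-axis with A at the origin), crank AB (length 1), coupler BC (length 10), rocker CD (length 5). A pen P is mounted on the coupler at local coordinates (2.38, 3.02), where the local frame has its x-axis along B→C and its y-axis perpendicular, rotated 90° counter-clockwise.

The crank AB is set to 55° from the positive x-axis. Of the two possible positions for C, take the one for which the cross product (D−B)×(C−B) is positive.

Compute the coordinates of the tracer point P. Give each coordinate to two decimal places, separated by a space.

1.54 4.54

A=(0,0), D=(11.00,0)
B = A + 1.00·(cos55°, sin55°) = (0.5736, 0.8192)
|BD| = 10.4586
circle(B,10.00) ∩ circle(D,5.00): a=8.8149, h=4.7221
  candidates: C₊=(9.7312,4.8363) cross=49.386; C₋=(8.9915,-4.5789) cross=-49.386
  mode + wants cross > 0 → take C=(9.7312,4.8363) (cross=49.386)
ex = (C−B)/|BC| = (0.9158,0.4017); ey = (-0.4017,0.9158)
P = B + 2.38·ex + 3.02·ey = (1.5399,4.5408)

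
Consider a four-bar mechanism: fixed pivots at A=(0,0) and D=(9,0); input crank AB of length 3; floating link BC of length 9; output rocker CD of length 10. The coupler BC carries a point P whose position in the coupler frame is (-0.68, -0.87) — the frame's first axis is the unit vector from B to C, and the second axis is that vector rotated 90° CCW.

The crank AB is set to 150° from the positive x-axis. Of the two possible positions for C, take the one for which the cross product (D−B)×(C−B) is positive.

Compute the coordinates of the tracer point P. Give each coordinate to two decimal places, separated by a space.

-2.39 0.41

A=(0,0), D=(9.00,0)
B = A + 3.00·(cos150°, sin150°) = (-2.5981, 1.5000)
|BD| = 11.6947
circle(B,9.00) ∩ circle(D,10.00): a=5.0350, h=7.4598
  candidates: C₊=(3.3522,8.2524) cross=87.240; C₋=(1.4385,-6.5440) cross=-87.240
  mode + wants cross > 0 → take C=(3.3522,8.2524) (cross=87.240)
ex = (C−B)/|BC| = (0.6611,0.7503); ey = (-0.7503,0.6611)
P = B + -0.68·ex + -0.87·ey = (-2.3949,0.4146)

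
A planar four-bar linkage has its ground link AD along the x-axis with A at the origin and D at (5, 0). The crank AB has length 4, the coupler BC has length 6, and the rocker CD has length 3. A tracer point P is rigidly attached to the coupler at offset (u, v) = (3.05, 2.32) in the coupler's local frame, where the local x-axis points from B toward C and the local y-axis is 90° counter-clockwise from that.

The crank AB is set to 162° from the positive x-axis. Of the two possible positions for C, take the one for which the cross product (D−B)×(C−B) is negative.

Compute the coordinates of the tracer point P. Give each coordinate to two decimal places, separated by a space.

A=(0,0), D=(5.00,0)
B = A + 4.00·(cos162°, sin162°) = (-3.8042, 1.2361)
|BD| = 8.8906
circle(B,6.00) ∩ circle(D,3.00): a=5.9637, h=0.6586
  candidates: C₊=(2.1932,1.0591) cross=5.855; C₋=(2.0100,-0.2452) cross=-5.855
  mode - wants cross < 0 → take C=(2.0100,-0.2452) (cross=-5.855)
ex = (C−B)/|BC| = (0.9690,-0.2469); ey = (0.2469,0.9690)
P = B + 3.05·ex + 2.32·ey = (-0.2759,2.7312)

-0.28 2.73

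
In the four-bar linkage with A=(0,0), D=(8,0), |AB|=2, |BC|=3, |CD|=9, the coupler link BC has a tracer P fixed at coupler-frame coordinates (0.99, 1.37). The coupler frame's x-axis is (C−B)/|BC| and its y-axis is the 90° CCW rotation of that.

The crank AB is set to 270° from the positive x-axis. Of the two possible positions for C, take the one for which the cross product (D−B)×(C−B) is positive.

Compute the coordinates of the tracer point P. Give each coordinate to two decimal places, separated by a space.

A=(0,0), D=(8.00,0)
B = A + 2.00·(cos270°, sin270°) = (-0.0000, -2.0000)
|BD| = 8.2462
circle(B,3.00) ∩ circle(D,9.00): a=-0.2425, h=2.9902
  candidates: C₊=(-0.9605,0.8421) cross=24.658; C₋=(0.4899,-4.9597) cross=-24.658
  mode + wants cross > 0 → take C=(-0.9605,0.8421) (cross=24.658)
ex = (C−B)/|BC| = (-0.3202,0.9474); ey = (-0.9474,-0.3202)
P = B + 0.99·ex + 1.37·ey = (-1.6149,-1.5008)

-1.61 -1.50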